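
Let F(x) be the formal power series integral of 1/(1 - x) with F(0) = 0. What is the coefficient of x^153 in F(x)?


1/(1 - x) = sum_{k>=0} x^k. Integrating termwise and using F(0) = 0 gives
F(x) = sum_{k>=0} x^(k+1) / (k+1) = sum_{m>=1} x^m / m = -ln(1 - x).
So the coefficient of x^153 is 1/153 = 1/153.

1/153


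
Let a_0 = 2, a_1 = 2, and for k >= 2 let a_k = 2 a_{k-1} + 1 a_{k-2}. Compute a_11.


Iterating the recurrence forward:
a_0 = 2
a_1 = 2
a_2 = 2*2 + 1*2 = 6
a_3 = 2*6 + 1*2 = 14
a_4 = 2*14 + 1*6 = 34
a_5 = 2*34 + 1*14 = 82
a_6 = 2*82 + 1*34 = 198
a_7 = 2*198 + 1*82 = 478
a_8 = 2*478 + 1*198 = 1154
a_9 = 2*1154 + 1*478 = 2786
a_10 = 2*2786 + 1*1154 = 6726
a_11 = 2*6726 + 1*2786 = 16238
So a_11 = 16238.

16238


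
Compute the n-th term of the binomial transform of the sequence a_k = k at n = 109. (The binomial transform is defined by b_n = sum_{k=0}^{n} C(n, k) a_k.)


With a_k = k, b_n = sum_{k=0}^{n} C(n, k) k. Using k * C(n, k) = n * C(n-1, k-1) gives b_n = n * sum_{k>=1} C(n-1, k-1) = n * 2^(n-1).
For n = 109: 109 * 2^108 = 109 * 324518553658426726783156020576256 = 35372522348768513219364006242811904.

35372522348768513219364006242811904


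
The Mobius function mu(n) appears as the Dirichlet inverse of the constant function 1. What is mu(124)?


124 has a squared prime factor, so mu(124) = 0.
Factorization reveals a repeated prime.

0


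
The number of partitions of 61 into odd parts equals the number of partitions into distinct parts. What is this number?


Computing partitions of 61 into odd parts (1, 3, 5, ...):
Using the generating function prod_{k>=0} 1/(1-x^(2k+1)),
the count is 12076

12076


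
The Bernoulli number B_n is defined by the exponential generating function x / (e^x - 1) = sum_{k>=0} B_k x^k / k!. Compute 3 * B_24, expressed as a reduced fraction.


Bernoulli numbers can also be computed recursively via B_0 = 1 and sum_{j=0}^{m} C(m+1, j) B_j = 0 for m >= 1. Odd-index Bernoulli numbers vanish for k >= 3.
Computing B_24 = -236364091/2730, so 3 * B_24 = 3 * -236364091/2730 = -236364091/910.

-236364091/910


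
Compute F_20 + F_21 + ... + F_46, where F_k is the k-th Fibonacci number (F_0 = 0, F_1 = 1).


Use the identity sum_{k=0}^{N} F_k = F_{N+2} - 1 (which follows from F_{k+2} - F_{k+1} = F_k). Then
sum_{k=20}^{46} F_k = (F_{48} - 1) - (F_{21} - 1) = F_{48} - F_{21}.
Computing: F_{48} = 4807526976, F_{21} = 10946, so
Sum = 4807526976 - 10946 = 4807516030.

4807516030


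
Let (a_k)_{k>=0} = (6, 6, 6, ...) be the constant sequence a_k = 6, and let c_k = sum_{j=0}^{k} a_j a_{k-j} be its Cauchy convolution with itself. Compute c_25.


Since a_j = 6 for all j >= 0, the convolution sum becomes
c_k = sum_{j=0}^{k} 6 * 6 = 36 * (k + 1).
Equivalently, the generating function of (a_k) is 6/(1 - x) and its square is 36/(1 - x)^2 = sum_{k>=0} 36(k + 1) x^k.
For k = 25: 36 * 26 = 936.

936


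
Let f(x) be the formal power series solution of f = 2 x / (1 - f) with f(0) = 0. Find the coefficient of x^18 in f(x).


Apply Lagrange inversion: f = 2 x * phi(f) with phi(t) = 1/(1 - t), so
[x^n] f = 2^n * (1/n) [t^(n-1)] phi(t)^n = 2^n * (1/n) [t^(n-1)] (1 - t)^(-n) = 2^n * (1/n) C(2n - 2, n - 1) = 2^n * C_{n-1}.
For n = 18: C_17 = C(34, 17) / 18 = 2333606220/18 = 129644790.
With the 2^18 = 262144 factor, the coefficient is 262144 * 129644790 = 33985603829760.

33985603829760


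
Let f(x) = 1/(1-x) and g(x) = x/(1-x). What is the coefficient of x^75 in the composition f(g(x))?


First simplify the composition: f(g(x)) = 1/(1 - x/(1-x)) = (1-x)/((1-x) - x) = (1-x)/(1-2x).
Now extract the coefficient. Write (1-x)/(1-2x) = 1/(1-2x) - x/(1-2x).
The coefficient of x^n in 1/(1-2x) is 2^n, and in x/(1-2x) is 2^(n-1) (for n >= 1).
So the coefficient of x^75 is 2^75 - 2^74 = 37778931862957161709568 - 18889465931478580854784 = 18889465931478580854784.

18889465931478580854784


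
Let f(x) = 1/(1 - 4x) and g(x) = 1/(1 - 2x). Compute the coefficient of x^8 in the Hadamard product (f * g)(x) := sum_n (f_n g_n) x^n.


f has coefficients f_k = 4^k and g has coefficients g_k = 2^k, so the Hadamard product has coefficient (f*g)_k = 4^k * 2^k = 8^k.
For k = 8: 8^8 = 16777216.

16777216


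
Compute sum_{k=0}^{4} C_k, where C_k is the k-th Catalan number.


C_0 through C_4: 1, 1, 2, 5, 14
Sum = 1 + 1 + 2 + 5 + 14
= 23

23


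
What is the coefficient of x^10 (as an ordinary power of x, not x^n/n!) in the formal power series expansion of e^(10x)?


The exponential series is e^y = sum_{k>=0} y^k / k!. Substituting y = 10x gives
e^(10x) = sum_{k>=0} 10^k x^k / k!.
So the coefficient of x^n is a^n/n! with a = 10, n = 10:
10^10 / 10! = 10000000000/3628800 = 1562500/567

1562500/567


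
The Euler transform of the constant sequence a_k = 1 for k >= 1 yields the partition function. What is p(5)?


The Euler transform converts the sequence a_k = 1 into the number of integer partitions.
Using the recurrence or dynamic programming:
p(5) = 7

7


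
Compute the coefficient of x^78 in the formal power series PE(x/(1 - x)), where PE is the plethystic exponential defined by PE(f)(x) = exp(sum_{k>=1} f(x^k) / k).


For f(x) = x/(1 - x) we have
sum_{k>=1} f(x^k) / k = sum_{k>=1} (1/k) * x^k / (1 - x^k) = sum_{k, m >= 1} x^(k m) / k,
which after exponentiating simplifies to
PE(x/(1 - x)) = prod_{k>=1} 1 / (1 - x^k).
This is the generating function for the partition function p(n), so the coefficient of x^78 is p(78).
Computing p(78) by dynamic programming over parts 1, 2, ..., 78: p(78) = 12132164.

12132164


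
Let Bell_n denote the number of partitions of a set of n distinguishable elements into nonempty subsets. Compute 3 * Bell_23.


Bell_23 can be computed from the Bell triangle or from Dobinski's identity Bell_n = (1/e) * sum_{k>=0} k^n / k!.
Computing Bell_23 = 44152005855084346.
Then 3 * 44152005855084346 = 132456017565253038.

132456017565253038


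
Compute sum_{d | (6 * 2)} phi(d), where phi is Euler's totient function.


First, 6 * 2 = 12. One classical identity is sum_{d | n} phi(d) = n (each k in [1, n] has a unique gcd with n, and among the k's with gcd(k, n) = n/d there are phi(d) of them). So the sum equals 12. We also verify directly:
Divisors of 12: 1, 2, 3, 4, 6, 12.
phi values: 1, 1, 2, 2, 2, 4.
Sum = 12.

12


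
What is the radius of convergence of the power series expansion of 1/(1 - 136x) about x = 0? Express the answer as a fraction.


Expanding 1/(1 - 136x) = sum_{k>=0} 136^k x^k, the series converges when |136x| < 1, i.e., |x| < 1/136.
So the radius of convergence is 1/136 = 1/136.

1/136


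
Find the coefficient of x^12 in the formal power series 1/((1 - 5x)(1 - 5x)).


By partial fractions or Cauchy convolution:
The coefficient equals sum_{k=0}^{12} 5^k * 5^(12-k).
= 3173828125

3173828125


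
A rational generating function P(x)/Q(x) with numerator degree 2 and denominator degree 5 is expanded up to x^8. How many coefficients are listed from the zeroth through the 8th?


Expanding up to x^8 gives the coefficients for x^0, x^1, ..., x^8.
That is 8 + 1 = 9 coefficients in total.

9


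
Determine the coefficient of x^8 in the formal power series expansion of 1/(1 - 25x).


The geometric series identity gives 1/(1 - c x) = sum_{k>=0} c^k x^k, so the coefficient of x^k is c^k.
Here c = 25 and k = 8.
Computing: 25^8 = 152587890625

152587890625


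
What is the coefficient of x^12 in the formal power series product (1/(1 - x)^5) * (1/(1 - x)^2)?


Combine the factors: (1/(1 - x)^5) * (1/(1 - x)^2) = 1/(1 - x)^7.
Then use 1/(1 - x)^r = sum_{k>=0} C(k + r - 1, r - 1) x^k with r = 7 and k = 12:
C(18, 6) = 18564.

18564


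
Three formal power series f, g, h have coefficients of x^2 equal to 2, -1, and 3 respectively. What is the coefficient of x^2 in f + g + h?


Series addition is componentwise:
2 + -1 + 3
= 4

4


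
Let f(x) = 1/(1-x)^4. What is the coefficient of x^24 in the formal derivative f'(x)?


Differentiate: d/dx [ 1/(1-x)^r ] = r / (1-x)^(r+1).
Here r = 4, so f'(x) = 4 / (1-x)^5.
The expansion of 1/(1-x)^(r+1) has coefficient of x^n equal to C(n+r, r).
So the coefficient of x^24 in f'(x) is
4 * C(28, 4) = 4 * 20475 = 81900

81900


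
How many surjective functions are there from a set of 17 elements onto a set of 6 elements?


By inclusion-exclusion on which target elements are missed, the number of surjections from an n-set onto a k-set is
surj(n, k) = sum_{j=0}^{k} (-1)^j C(k, j) (k - j)^n.
Equivalently surj(n, k) = k! * S(n, k), where S(n, k) is the Stirling number of the second kind.
For n = 17, k = 6:
S(17, 6) = 17505749898, so
surj = 6! * 17505749898 = 720 * 17505749898 = 12604139926560.

12604139926560


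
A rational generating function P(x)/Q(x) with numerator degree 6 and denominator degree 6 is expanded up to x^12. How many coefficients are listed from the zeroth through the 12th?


Expanding up to x^12 gives the coefficients for x^0, x^1, ..., x^12.
That is 12 + 1 = 13 coefficients in total.

13


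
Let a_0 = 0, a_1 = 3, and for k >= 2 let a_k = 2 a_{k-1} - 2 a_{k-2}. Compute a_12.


Iterating the recurrence forward:
a_0 = 0
a_1 = 3
a_2 = 2*3 - 2*0 = 6
a_3 = 2*6 - 2*3 = 6
a_4 = 2*6 - 2*6 = 0
a_5 = 2*0 - 2*6 = -12
a_6 = 2*-12 - 2*0 = -24
a_7 = 2*-24 - 2*-12 = -24
a_8 = 2*-24 - 2*-24 = 0
a_9 = 2*0 - 2*-24 = 48
a_10 = 2*48 - 2*0 = 96
a_11 = 2*96 - 2*48 = 96
a_12 = 2*96 - 2*96 = 0
So a_12 = 0.

0


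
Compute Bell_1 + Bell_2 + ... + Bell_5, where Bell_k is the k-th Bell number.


Recall Bell_k counts set partitions of a k-set (with Bell_0 = 1 by convention).
Bell_1 through Bell_5: 1, 2, 5, 15, 52
Sum = 1 + 2 + 5 + 15 + 52 = 75.

75


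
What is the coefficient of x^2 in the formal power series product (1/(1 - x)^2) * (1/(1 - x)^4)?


Combine the factors: (1/(1 - x)^2) * (1/(1 - x)^4) = 1/(1 - x)^6.
Then use 1/(1 - x)^r = sum_{k>=0} C(k + r - 1, r - 1) x^k with r = 6 and k = 2:
C(7, 5) = 21.

21


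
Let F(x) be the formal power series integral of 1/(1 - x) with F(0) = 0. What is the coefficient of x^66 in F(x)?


1/(1 - x) = sum_{k>=0} x^k. Integrating termwise and using F(0) = 0 gives
F(x) = sum_{k>=0} x^(k+1) / (k+1) = sum_{m>=1} x^m / m = -ln(1 - x).
So the coefficient of x^66 is 1/66 = 1/66.

1/66


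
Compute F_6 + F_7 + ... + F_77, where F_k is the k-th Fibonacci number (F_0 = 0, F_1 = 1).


Use the identity sum_{k=0}^{N} F_k = F_{N+2} - 1 (which follows from F_{k+2} - F_{k+1} = F_k). Then
sum_{k=6}^{77} F_k = (F_{79} - 1) - (F_{7} - 1) = F_{79} - F_{7}.
Computing: F_{79} = 14472334024676221, F_{7} = 13, so
Sum = 14472334024676221 - 13 = 14472334024676208.

14472334024676208


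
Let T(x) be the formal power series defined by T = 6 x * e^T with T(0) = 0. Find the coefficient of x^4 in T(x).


Apply the Lagrange inversion formula: if T = 6 x * phi(T) with phi(t) = e^t, then
[x^n] T = 6^n * (1/n) [t^(n-1)] phi(t)^n = 6^n * (1/n) [t^(n-1)] e^(n t) = 6^n * (1/n) * n^(n-1) / (n-1)! = 6^n * n^(n-1) / n!.
When c = 1 this is the Cayley count of rooted labeled trees on n vertices, divided by n!.
For n = 4: 6^4 * 4^3 / 4! = 1296 * 64/24 = 3456.

3456


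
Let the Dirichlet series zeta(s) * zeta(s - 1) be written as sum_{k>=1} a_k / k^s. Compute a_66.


Convolution gives a_k = sum_{d | k} d * 1 = sum_{d | k} d = sigma(k), the sum of positive divisors of k.
For k = 66, the divisors are 1, 2, 3, 6, 11, 22, 33, 66, so
sigma(66) = 1 + 2 + 3 + 6 + 11 + 22 + 33 + 66 = 144.

144


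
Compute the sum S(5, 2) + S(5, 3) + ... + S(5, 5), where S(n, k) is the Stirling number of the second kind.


By definition, S(n, k) counts partitions of an n-set into exactly k nonempty blocks.
Computing row n = 5 for k = 2..5:
S(5, k): 15, 25, 10, 1
Sum = 51.

51


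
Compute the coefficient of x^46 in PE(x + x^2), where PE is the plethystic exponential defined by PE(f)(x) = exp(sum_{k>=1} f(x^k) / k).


With f(x) = x + x^2, the exponent is sum_{k>=1} (x^k + x^(2k)) / k = -ln(1 - x) - ln(1 - x^2). Exponentiating:
PE(x + x^2) = 1 / ((1 - x)(1 - x^2)).
This is the generating function for partitions of n into parts of size 1 or 2. The number of 2's can be any j in 0..23, and the rest are 1's, so
[x^46] = floor(46/2) + 1 = 24.

24


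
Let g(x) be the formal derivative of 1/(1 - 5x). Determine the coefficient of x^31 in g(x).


Differentiate termwise: d/dx sum_{k>=0} 5^k x^k = sum_{k>=1} k 5^k x^(k-1) = sum_{j>=0} (j+1) 5^(j+1) x^j.
Equivalently, d/dx [1/(1 - 5x)] = 5/(1 - 5x)^2.
For j = 31: 32 * 5^32 = 32 * 23283064365386962890625 = 745058059692382812500000.

745058059692382812500000


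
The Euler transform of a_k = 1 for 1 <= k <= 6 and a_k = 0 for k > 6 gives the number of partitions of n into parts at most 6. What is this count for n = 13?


Partitions of 13 into parts at most 6:
Using generating function (1-x)^(-1)(1-x^2)^(-1)...(1-x^6)^(-1),
the coefficient of x^13 = 71

71


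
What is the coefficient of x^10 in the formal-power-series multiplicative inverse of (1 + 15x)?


The inverse is 1/(1 + 15x). Apply the geometric identity 1/(1 - y) = sum_{k>=0} y^k with y = -15x:
1/(1 + 15x) = sum_{k>=0} (-15)^k x^k.
So the coefficient of x^10 is (-15)^10 = 576650390625.

576650390625


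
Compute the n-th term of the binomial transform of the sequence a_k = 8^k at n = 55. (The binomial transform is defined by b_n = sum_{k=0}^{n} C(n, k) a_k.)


With a_k = 8^k, b_n = sum_{k=0}^{n} C(n, k) 8^k = (1 + 8)^n by the binomial theorem.
For n = 55: (1 + 8)^55 = 9^55 = 30432527221704537086371993251530170531786747066637049.

30432527221704537086371993251530170531786747066637049


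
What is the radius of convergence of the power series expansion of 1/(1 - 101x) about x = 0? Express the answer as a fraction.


Expanding 1/(1 - 101x) = sum_{k>=0} 101^k x^k, the series converges when |101x| < 1, i.e., |x| < 1/101.
So the radius of convergence is 1/101 = 1/101.

1/101


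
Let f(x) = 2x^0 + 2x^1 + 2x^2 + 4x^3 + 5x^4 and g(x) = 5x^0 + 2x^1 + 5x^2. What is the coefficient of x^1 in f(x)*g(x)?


Cauchy product at x^1:
2*2 + 2*5
= 14

14


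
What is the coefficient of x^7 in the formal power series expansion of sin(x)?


The Maclaurin series is sin(t) = sum_{k>=0} (-1)^k t^(2k+1) / (2k+1)!, so substituting t = x, only odd powers of x are nonzero, with coefficient of x^(2k+1) equal to (-1)^k / (2k+1)!.
Write 7 = 2*3 + 1, giving the coefficient (-1)^3 / 7! = -1/5040 = -1/5040.

-1/5040


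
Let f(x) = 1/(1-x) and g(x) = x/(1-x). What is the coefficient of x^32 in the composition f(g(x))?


First simplify the composition: f(g(x)) = 1/(1 - x/(1-x)) = (1-x)/((1-x) - x) = (1-x)/(1-2x).
Now extract the coefficient. Write (1-x)/(1-2x) = 1/(1-2x) - x/(1-2x).
The coefficient of x^n in 1/(1-2x) is 2^n, and in x/(1-2x) is 2^(n-1) (for n >= 1).
So the coefficient of x^32 is 2^32 - 2^31 = 4294967296 - 2147483648 = 2147483648.

2147483648


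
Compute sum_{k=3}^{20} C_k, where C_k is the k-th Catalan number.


C_3 through C_20: 5, 14, 42, 132, 429, 1430, 4862, 16796, 58786, 208012, 742900, 2674440, 9694845, 35357670, 129644790, 477638700, 1767263190, 6564120420
Sum = 5 + 14 + 42 + 132 + 429 + 1430 + 4862 + 16796 + 58786 + 208012 + 742900 + 2674440 + 9694845 + 35357670 + 129644790 + 477638700 + 1767263190 + 6564120420
= 8987427463

8987427463


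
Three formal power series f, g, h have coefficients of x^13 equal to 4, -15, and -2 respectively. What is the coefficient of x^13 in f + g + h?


Series addition is componentwise:
4 + -15 + -2
= -13

-13


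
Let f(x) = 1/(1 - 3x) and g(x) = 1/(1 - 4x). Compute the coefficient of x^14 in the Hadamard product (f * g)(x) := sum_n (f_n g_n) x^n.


f has coefficients f_k = 3^k and g has coefficients g_k = 4^k, so the Hadamard product has coefficient (f*g)_k = 3^k * 4^k = 12^k.
For k = 14: 12^14 = 1283918464548864.

1283918464548864


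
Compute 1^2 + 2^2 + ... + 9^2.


This power sum has a closed form given by Faulhaber's formula
sum_{k=1}^{m} k^p = (1 / (p + 1)) * sum_{j=0}^{p} C(p + 1, j) B_j m^(p + 1 - j),
but for small m direct computation is fastest:
1 + 4 + 9 + 16 + 25 + 36 + 49 + 64 + 81 = 285.

285


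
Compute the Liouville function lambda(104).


The Liouville function is lambda(k) = (-1)^Omega(k), where Omega(k) counts the prime factors of k with multiplicity.
Factoring: 104 = 2 * 2 * 2 * 13, so Omega(104) = 4.
lambda(104) = (-1)^4 = 1.

1


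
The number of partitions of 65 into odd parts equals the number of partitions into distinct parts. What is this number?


Computing partitions of 65 into odd parts (1, 3, 5, ...):
Using the generating function prod_{k>=0} 1/(1-x^(2k+1)),
the count is 18200

18200


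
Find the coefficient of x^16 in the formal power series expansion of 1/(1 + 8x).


Write 1/(1 + c x) = 1/(1 - (-c) x) and apply the geometric-series identity
1/(1 - y) = sum_{k>=0} y^k to get 1/(1 + c x) = sum_{k>=0} (-c)^k x^k.
So the coefficient of x^k is (-c)^k = (-1)^k * c^k.
Here c = 8 and k = 16:
(-8)^16 = 1 * 281474976710656 = 281474976710656

281474976710656


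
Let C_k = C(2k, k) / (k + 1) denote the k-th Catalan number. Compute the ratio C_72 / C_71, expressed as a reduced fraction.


Using C_k = (2k)! / (k! (k+1)!), the ratio C_{k+1}/C_k simplifies to
C_{k+1}/C_k = [(2k+2)! / ((k+1)! (k+2)!)] * [k! (k+1)! / (2k)!]
 = (2k+2)(2k+1) / ((k+1)(k+2)) = 2(2k+1) / (k+2).
For k = 71: 2(2*71 + 1) / (71 + 2) = 286/73 = 286/73.

286/73


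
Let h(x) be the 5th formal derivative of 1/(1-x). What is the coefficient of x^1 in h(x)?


Differentiating 5 times: d^5/dx^5 [1/(1-x)] = 5!/(1-x)^6.
The expansion 1/(1-x)^6 = sum_{k>=0} C(k+5, 5) x^k, so the coefficient of x^n in 5!/(1-x)^6 is 5! * C(n+5, 5).
For n = 1: 120 * C(6, 5) = 120 * 6 = 720

720


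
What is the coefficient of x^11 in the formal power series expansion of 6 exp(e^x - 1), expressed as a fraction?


exp(e^x - 1) is the exponential generating function for the Bell numbers Bell_k: exp(e^x - 1) = sum_{k>=0} Bell_k x^k / k!.
So the coefficient of x^11 in 6 exp(e^x - 1) is 6 Bell_11 / 11!.
Computing: Bell_11 = 678570 and 11! = 39916800, giving
6 * 678570/39916800 = 22619/221760.

22619/221760


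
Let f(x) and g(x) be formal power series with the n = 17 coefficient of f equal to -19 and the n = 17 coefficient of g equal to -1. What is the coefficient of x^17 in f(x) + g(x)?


Addition of formal power series is termwise.
The coefficient of x^17 in f + g = -19 + -1
= -20

-20


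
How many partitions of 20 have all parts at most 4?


Using the generating function (1-x)^(-1)(1-x^2)^(-1)...(1-x^4)^(-1),
the coefficient of x^20 counts these restricted partitions.
Result = 108

108


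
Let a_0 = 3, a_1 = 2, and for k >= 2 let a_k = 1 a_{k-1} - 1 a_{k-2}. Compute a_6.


Iterating the recurrence forward:
a_0 = 3
a_1 = 2
a_2 = 1*2 - 1*3 = -1
a_3 = 1*-1 - 1*2 = -3
a_4 = 1*-3 - 1*-1 = -2
a_5 = 1*-2 - 1*-3 = 1
a_6 = 1*1 - 1*-2 = 3
So a_6 = 3.

3


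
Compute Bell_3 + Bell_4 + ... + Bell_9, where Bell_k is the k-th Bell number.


Recall Bell_k counts set partitions of a k-set (with Bell_0 = 1 by convention).
Bell_3 through Bell_9: 5, 15, 52, 203, 877, 4140, 21147
Sum = 5 + 15 + 52 + 203 + 877 + 4140 + 21147 = 26439.

26439


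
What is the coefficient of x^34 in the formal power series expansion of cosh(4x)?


The Maclaurin series is cosh(t) = sum_{m>=0} t^(2m) / (2m)!, so substituting t = 4x, only even powers of x are nonzero, with coefficient of x^(2m) equal to 4^(2m) / (2m)!.
For x^34 the coefficient is 4^34/34! = 295147905179352825856/295232799039604140847618609643520000000 = 68719476736/68739242628124575327993046875.

68719476736/68739242628124575327993046875


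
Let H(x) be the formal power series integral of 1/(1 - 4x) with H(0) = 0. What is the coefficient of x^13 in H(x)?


1/(1 - 4x) = sum_{k>=0} 4^k x^k. Integrating termwise with H(0) = 0:
H(x) = sum_{k>=0} 4^k x^(k+1) / (k+1) = sum_{m>=1} 4^(m-1) x^m / m.
For m = 13: 4^12/13 = 16777216/13 = 16777216/13.

16777216/13


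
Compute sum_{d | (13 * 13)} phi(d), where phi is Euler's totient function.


First, 13 * 13 = 169. One classical identity is sum_{d | n} phi(d) = n (each k in [1, n] has a unique gcd with n, and among the k's with gcd(k, n) = n/d there are phi(d) of them). So the sum equals 169. We also verify directly:
Divisors of 169: 1, 13, 169.
phi values: 1, 12, 156.
Sum = 169.

169


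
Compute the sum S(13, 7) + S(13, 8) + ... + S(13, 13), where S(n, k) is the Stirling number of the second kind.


By definition, S(n, k) counts partitions of an n-set into exactly k nonempty blocks.
Computing row n = 13 for k = 7..13:
S(13, k): 5715424, 1899612, 359502, 39325, 2431, 78, 1
Sum = 8016373.

8016373


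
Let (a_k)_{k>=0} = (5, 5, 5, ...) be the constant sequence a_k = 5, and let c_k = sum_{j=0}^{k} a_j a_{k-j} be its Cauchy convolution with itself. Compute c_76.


Since a_j = 5 for all j >= 0, the convolution sum becomes
c_k = sum_{j=0}^{k} 5 * 5 = 25 * (k + 1).
Equivalently, the generating function of (a_k) is 5/(1 - x) and its square is 25/(1 - x)^2 = sum_{k>=0} 25(k + 1) x^k.
For k = 76: 25 * 77 = 1925.

1925


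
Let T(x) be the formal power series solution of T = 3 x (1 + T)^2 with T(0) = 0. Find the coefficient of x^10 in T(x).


Apply the Lagrange inversion formula: if T = 3 x * phi(T) with phi(t) = (1 + t)^2, then [x^n] T = 3^n * (1/n) [t^(n-1)] phi(t)^n = 3^n * (1/n) [t^(n-1)] (1 + t)^(2n) = 3^n * (1/n) C(2n, n-1).
Using the identity C(2n, n-1) = C(2n, n) * n / (n+1), the unscaled factor equals C(2n, n) / (n+1) = C_n, the n-th Catalan number.
For n = 10: C_10 = C(20, 10) / 11 = 184756/11 = 16796.
With the 3^10 = 59049 factor, the coefficient is 59049 * 16796 = 991787004.

991787004


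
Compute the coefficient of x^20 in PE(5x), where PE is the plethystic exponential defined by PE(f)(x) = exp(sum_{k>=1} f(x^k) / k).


With f(x) = 5x, the exponent is sum_{k>=1} 5 x^k / k = 5 * (-ln(1 - x)). Exponentiating:
PE(5x) = exp(-5 ln(1 - x)) = 1/(1 - x)^5.
By the negative binomial expansion, [x^n] 1/(1 - x)^5 = C(n + 4, 4).
For n = 20: C(24, 4) = 10626.

10626


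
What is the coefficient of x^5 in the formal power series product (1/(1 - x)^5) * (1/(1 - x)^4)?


Combine the factors: (1/(1 - x)^5) * (1/(1 - x)^4) = 1/(1 - x)^9.
Then use 1/(1 - x)^r = sum_{k>=0} C(k + r - 1, r - 1) x^k with r = 9 and k = 5:
C(13, 8) = 1287.

1287


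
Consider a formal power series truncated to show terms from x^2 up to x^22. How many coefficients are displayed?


From x^2 to x^22 inclusive, the count is 22 - 2 + 1 = 21.

21


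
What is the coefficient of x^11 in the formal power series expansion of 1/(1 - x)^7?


The negative binomial / multiset identity is
1/(1 - x)^r = sum_{k>=0} C(k + r - 1, r - 1) x^k.
Here r = 7 and k = 11, so the coefficient is
C(11 + 6, 6) = C(17, 6)
= 12376

12376


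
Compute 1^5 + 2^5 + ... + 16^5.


This power sum has a closed form given by Faulhaber's formula
sum_{k=1}^{m} k^p = (1 / (p + 1)) * sum_{j=0}^{p} C(p + 1, j) B_j m^(p + 1 - j),
but for small m direct computation is fastest:
1 + 32 + 243 + 1024 + 3125 + 7776 + 16807 + 32768 + 59049 + 100000 + 161051 + 248832 + 371293 + 537824 + 759375 + 1048576 = 3347776.

3347776


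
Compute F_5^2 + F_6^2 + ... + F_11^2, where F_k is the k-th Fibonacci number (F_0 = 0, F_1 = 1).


There is a standard identity sum_{k=0}^{N} F_k^2 = F_N * F_{N+1} (proved inductively from the telescoping relation F_k^2 = F_k F_{k+1} - F_{k-1} F_k). Then
sum_{k=5}^{11} F_k^2 = F_11 F_12 - F_4 F_5.
Computing: F_11 = 89, F_12 = 144, F_4 = 3, F_5 = 5.
Sum = 89 * 144 - 3 * 5 = 12801.

12801


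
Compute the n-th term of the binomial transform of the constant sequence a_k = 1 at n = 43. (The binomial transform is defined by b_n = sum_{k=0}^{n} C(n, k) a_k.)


With a_k = 1 for all k, b_n = sum_{k=0}^{n} C(n, k) = 2^n by the binomial theorem.
For n = 43: 2^43 = 8796093022208.

8796093022208


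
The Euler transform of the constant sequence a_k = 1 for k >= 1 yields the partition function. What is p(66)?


The Euler transform converts the sequence a_k = 1 into the number of integer partitions.
Using the recurrence or dynamic programming:
p(66) = 2323520

2323520


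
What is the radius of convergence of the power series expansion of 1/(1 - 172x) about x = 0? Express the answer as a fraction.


Expanding 1/(1 - 172x) = sum_{k>=0} 172^k x^k, the series converges when |172x| < 1, i.e., |x| < 1/172.
So the radius of convergence is 1/172 = 1/172.

1/172


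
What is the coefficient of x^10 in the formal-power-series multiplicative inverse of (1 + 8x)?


The inverse is 1/(1 + 8x). Apply the geometric identity 1/(1 - y) = sum_{k>=0} y^k with y = -8x:
1/(1 + 8x) = sum_{k>=0} (-8)^k x^k.
So the coefficient of x^10 is (-8)^10 = 1073741824.

1073741824


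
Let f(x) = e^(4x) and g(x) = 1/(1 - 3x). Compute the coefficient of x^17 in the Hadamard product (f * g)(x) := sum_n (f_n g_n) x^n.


Expanding: f_k = 4^k/k! (from e^(4x)) and g_k = 3^k (from 1/(1 - 3x)). So the Hadamard coefficient (f * g)_k = 4^k 3^k / k! = (12)^k / k!.
For k = 17: 12^17/17! = 2218611106740436992/355687428096000 = 92876046336/14889875.

92876046336/14889875


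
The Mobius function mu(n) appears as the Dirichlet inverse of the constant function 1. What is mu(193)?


193 = 193 (all distinct primes).
mu(193) = (-1)^1 = -1

-1


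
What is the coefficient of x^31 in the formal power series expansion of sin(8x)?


The Maclaurin series is sin(t) = sum_{k>=0} (-1)^k t^(2k+1) / (2k+1)!, so substituting t = 8x, only odd powers of x are nonzero, with coefficient of x^(2k+1) equal to (-1)^k 8^(2k+1) / (2k+1)!.
Write 31 = 2*15 + 1, giving the coefficient (-1)^15 * 8^31 / 31! = -9903520314283042199192993792/8222838654177922817725562880000000 = -147573952589676412928/122529844256906551386796875.

-147573952589676412928/122529844256906551386796875


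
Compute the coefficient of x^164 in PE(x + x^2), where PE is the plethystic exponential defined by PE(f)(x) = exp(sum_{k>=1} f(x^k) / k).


With f(x) = x + x^2, the exponent is sum_{k>=1} (x^k + x^(2k)) / k = -ln(1 - x) - ln(1 - x^2). Exponentiating:
PE(x + x^2) = 1 / ((1 - x)(1 - x^2)).
This is the generating function for partitions of n into parts of size 1 or 2. The number of 2's can be any j in 0..82, and the rest are 1's, so
[x^164] = floor(164/2) + 1 = 83.

83


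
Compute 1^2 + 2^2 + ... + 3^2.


This power sum has a closed form given by Faulhaber's formula
sum_{k=1}^{m} k^p = (1 / (p + 1)) * sum_{j=0}^{p} C(p + 1, j) B_j m^(p + 1 - j),
but for small m direct computation is fastest:
1 + 4 + 9 = 14.

14


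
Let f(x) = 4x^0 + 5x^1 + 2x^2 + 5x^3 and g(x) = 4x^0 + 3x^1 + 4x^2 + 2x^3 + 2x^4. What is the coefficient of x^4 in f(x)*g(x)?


Cauchy product at x^4:
4*2 + 5*2 + 2*4 + 5*3
= 41

41


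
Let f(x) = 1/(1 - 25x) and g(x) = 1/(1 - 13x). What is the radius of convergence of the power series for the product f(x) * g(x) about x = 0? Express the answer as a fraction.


The radius of 1/(1 - 25x) is 1/25 (nearest singularity at x = 1/25), and the radius of 1/(1 - 13x) is 1/13.
The product f(x)*g(x) = 1/((1 - 25x)(1 - 13x)) has singularities at both 1/25 and 1/13, so its radius of convergence is the distance to the nearest one:
min(1/25, 1/13) = 1/25.

1/25


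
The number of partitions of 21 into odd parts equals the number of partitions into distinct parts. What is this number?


Computing partitions of 21 into odd parts (1, 3, 5, ...):
Using the generating function prod_{k>=0} 1/(1-x^(2k+1)),
the count is 76

76


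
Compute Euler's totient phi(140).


phi(n) counts integers in [1, n] coprime to n. Using the multiplicative formula phi(n) = n * prod_{p | n} (1 - 1/p):
140 = 2^2 * 5 * 7, so
phi(140) = 140 * (1 - 1/2) * (1 - 1/5) * (1 - 1/7) = 48.

48


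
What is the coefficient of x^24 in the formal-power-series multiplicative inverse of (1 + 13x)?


The inverse is 1/(1 + 13x). Apply the geometric identity 1/(1 - y) = sum_{k>=0} y^k with y = -13x:
1/(1 + 13x) = sum_{k>=0} (-13)^k x^k.
So the coefficient of x^24 is (-13)^24 = 542800770374370512771595361.

542800770374370512771595361


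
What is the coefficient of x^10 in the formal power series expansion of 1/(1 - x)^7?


The expansion 1/(1 - x)^r = sum_{k>=0} C(k + r - 1, r - 1) x^k follows from the multiset / negative-binomial theorem (or from repeated differentiation of the geometric series).
For r = 7 and k = 10:
C(16, 6) = 20922789888000 / (720 * 3628800) = 8008.

8008


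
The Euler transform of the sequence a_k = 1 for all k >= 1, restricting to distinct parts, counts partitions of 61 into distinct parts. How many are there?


Partitions of 61 into distinct parts can be computed via generating function.
Product (1+x)(1+x^2)(1+x^3)...
The coefficient of x^61 = 12076

12076


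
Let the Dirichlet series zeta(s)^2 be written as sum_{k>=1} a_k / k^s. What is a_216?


The Dirichlet convolution of the constant function 1 with itself gives (1 * 1)(k) = sum_{d | k} 1 = d(k), the number of positive divisors of k.
Since zeta(s) = sum_{k>=1} 1/k^s, we have zeta(s)^2 = sum_{k>=1} d(k)/k^s, so a_k = d(k).
For k = 216: the divisors are 1, 2, 3, 4, 6, 8, 9, 12, 18, 24, 27, 36, 54, 72, 108, 216.
Count = 16.

16


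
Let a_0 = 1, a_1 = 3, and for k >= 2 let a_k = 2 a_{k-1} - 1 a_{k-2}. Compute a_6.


Iterating the recurrence forward:
a_0 = 1
a_1 = 3
a_2 = 2*3 - 1*1 = 5
a_3 = 2*5 - 1*3 = 7
a_4 = 2*7 - 1*5 = 9
a_5 = 2*9 - 1*7 = 11
a_6 = 2*11 - 1*9 = 13
So a_6 = 13.

13


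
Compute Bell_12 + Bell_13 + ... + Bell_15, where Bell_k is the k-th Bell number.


Recall Bell_k counts set partitions of a k-set (with Bell_0 = 1 by convention).
Bell_12 through Bell_15: 4213597, 27644437, 190899322, 1382958545
Sum = 4213597 + 27644437 + 190899322 + 1382958545 = 1605715901.

1605715901


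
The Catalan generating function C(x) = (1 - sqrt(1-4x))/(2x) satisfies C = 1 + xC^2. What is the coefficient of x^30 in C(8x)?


Substituting x -> 8x scales the n-th coefficient by 8^n, so [x^30] C(8x) = 8^30 * C_30.
C_30 = C(2*30, 30)/(31) = 118264581564861424/31 = 3814986502092304.
So 8^30 * 3814986502092304 = 1237940039285380274899124224 * 3814986502092304 = 4722724540273342292063406067075513210372096.

4722724540273342292063406067075513210372096


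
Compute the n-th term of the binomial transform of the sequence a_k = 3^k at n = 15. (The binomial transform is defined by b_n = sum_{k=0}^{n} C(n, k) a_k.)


With a_k = 3^k, b_n = sum_{k=0}^{n} C(n, k) 3^k = (1 + 3)^n by the binomial theorem.
For n = 15: (1 + 3)^15 = 4^15 = 1073741824.

1073741824


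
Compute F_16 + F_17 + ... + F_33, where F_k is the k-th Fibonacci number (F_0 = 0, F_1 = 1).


Use the identity sum_{k=0}^{N} F_k = F_{N+2} - 1 (which follows from F_{k+2} - F_{k+1} = F_k). Then
sum_{k=16}^{33} F_k = (F_{35} - 1) - (F_{17} - 1) = F_{35} - F_{17}.
Computing: F_{35} = 9227465, F_{17} = 1597, so
Sum = 9227465 - 1597 = 9225868.

9225868


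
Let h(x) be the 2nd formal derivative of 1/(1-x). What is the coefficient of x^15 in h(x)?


Differentiating 2 times: d^2/dx^2 [1/(1-x)] = 2!/(1-x)^3.
The expansion 1/(1-x)^3 = sum_{k>=0} C(k+2, 2) x^k, so the coefficient of x^n in 2!/(1-x)^3 is 2! * C(n+2, 2).
For n = 15: 2 * C(17, 2) = 2 * 136 = 272

272


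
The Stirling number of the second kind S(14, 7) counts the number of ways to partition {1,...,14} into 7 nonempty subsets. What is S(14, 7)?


Using the explicit formula S(n,k) = (1/k!) sum_{j=0}^{k} (-1)^(k-j) C(k,j) j^n:
S(14, 7) = 49329280
Equivalently, S(n,k) is n! times the coefficient of x^n in the EGF (e^x - 1)^k / k!.

49329280


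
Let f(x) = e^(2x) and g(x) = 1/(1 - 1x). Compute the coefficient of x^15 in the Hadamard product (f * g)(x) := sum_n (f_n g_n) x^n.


Expanding: f_k = 2^k/k! (from e^(2x)) and g_k = 1^k (from 1/(1 - 1x)). So the Hadamard coefficient (f * g)_k = 2^k 1^k / k! = (2)^k / k!.
For k = 15: 2^15/15! = 32768/1307674368000 = 16/638512875.

16/638512875


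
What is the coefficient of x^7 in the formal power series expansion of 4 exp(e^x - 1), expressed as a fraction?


exp(e^x - 1) is the exponential generating function for the Bell numbers Bell_k: exp(e^x - 1) = sum_{k>=0} Bell_k x^k / k!.
So the coefficient of x^7 in 4 exp(e^x - 1) is 4 Bell_7 / 7!.
Computing: Bell_7 = 877 and 7! = 5040, giving
4 * 877/5040 = 877/1260.

877/1260


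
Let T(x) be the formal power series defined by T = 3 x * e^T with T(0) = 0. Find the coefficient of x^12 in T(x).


Apply the Lagrange inversion formula: if T = 3 x * phi(T) with phi(t) = e^t, then
[x^n] T = 3^n * (1/n) [t^(n-1)] phi(t)^n = 3^n * (1/n) [t^(n-1)] e^(n t) = 3^n * (1/n) * n^(n-1) / (n-1)! = 3^n * n^(n-1) / n!.
When c = 1 this is the Cayley count of rooted labeled trees on n vertices, divided by n!.
For n = 12: 3^12 * 12^11 / 12! = 531441 * 743008370688/479001600 = 1586874322944/1925.

1586874322944/1925


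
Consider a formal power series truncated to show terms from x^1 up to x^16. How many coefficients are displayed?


From x^1 to x^16 inclusive, the count is 16 - 1 + 1 = 16.

16


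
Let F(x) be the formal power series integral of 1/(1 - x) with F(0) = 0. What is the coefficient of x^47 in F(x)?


1/(1 - x) = sum_{k>=0} x^k. Integrating termwise and using F(0) = 0 gives
F(x) = sum_{k>=0} x^(k+1) / (k+1) = sum_{m>=1} x^m / m = -ln(1 - x).
So the coefficient of x^47 is 1/47 = 1/47.

1/47


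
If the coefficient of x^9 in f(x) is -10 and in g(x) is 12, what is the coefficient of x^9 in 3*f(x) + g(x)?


Scalar multiplication scales coefficients: 3 * -10 = -30.
Then add the g coefficient: -30 + 12
= -18

-18


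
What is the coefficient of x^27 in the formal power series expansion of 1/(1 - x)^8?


The negative binomial / multiset identity is
1/(1 - x)^r = sum_{k>=0} C(k + r - 1, r - 1) x^k.
Here r = 8 and k = 27, so the coefficient is
C(27 + 7, 7) = C(34, 7)
= 5379616

5379616


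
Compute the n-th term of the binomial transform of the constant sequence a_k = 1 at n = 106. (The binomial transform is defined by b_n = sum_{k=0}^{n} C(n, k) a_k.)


With a_k = 1 for all k, b_n = sum_{k=0}^{n} C(n, k) = 2^n by the binomial theorem.
For n = 106: 2^106 = 81129638414606681695789005144064.

81129638414606681695789005144064


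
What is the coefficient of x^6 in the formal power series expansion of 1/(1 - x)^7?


The negative binomial / multiset identity is
1/(1 - x)^r = sum_{k>=0} C(k + r - 1, r - 1) x^k.
Here r = 7 and k = 6, so the coefficient is
C(6 + 6, 6) = C(12, 6)
= 924

924


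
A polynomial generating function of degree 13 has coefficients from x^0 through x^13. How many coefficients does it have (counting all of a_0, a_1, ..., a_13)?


A polynomial of degree 13 takes the form a_0 + a_1 x + ... + a_13 x^13.
The number of coefficients is 13 + 1 = 14.

14


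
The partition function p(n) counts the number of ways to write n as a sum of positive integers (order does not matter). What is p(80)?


Using the generating function prod_{k>=1} 1/(1-x^k), we compute p(80).
By dynamic programming over parts 1 through 80:
p(80) = 15796476

15796476


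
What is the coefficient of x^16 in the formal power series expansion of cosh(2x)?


The Maclaurin series is cosh(t) = sum_{m>=0} t^(2m) / (2m)!, so substituting t = 2x, only even powers of x are nonzero, with coefficient of x^(2m) equal to 2^(2m) / (2m)!.
For x^16 the coefficient is 2^16/16! = 65536/20922789888000 = 2/638512875.

2/638512875


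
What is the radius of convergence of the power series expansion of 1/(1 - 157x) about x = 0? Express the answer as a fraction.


Expanding 1/(1 - 157x) = sum_{k>=0} 157^k x^k, the series converges when |157x| < 1, i.e., |x| < 1/157.
So the radius of convergence is 1/157 = 1/157.

1/157


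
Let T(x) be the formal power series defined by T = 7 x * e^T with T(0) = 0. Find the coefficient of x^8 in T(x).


Apply the Lagrange inversion formula: if T = 7 x * phi(T) with phi(t) = e^t, then
[x^n] T = 7^n * (1/n) [t^(n-1)] phi(t)^n = 7^n * (1/n) [t^(n-1)] e^(n t) = 7^n * (1/n) * n^(n-1) / (n-1)! = 7^n * n^(n-1) / n!.
When c = 1 this is the Cayley count of rooted labeled trees on n vertices, divided by n!.
For n = 8: 7^8 * 8^7 / 8! = 5764801 * 2097152/40320 = 13492928512/45.

13492928512/45


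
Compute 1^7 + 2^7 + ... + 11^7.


This power sum has a closed form given by Faulhaber's formula
sum_{k=1}^{m} k^p = (1 / (p + 1)) * sum_{j=0}^{p} C(p + 1, j) B_j m^(p + 1 - j),
but for small m direct computation is fastest:
1 + 128 + 2187 + 16384 + 78125 + 279936 + 823543 + 2097152 + 4782969 + 10000000 + 19487171 = 37567596.

37567596


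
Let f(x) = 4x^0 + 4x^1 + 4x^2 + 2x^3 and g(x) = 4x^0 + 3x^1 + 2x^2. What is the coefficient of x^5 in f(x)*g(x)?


Cauchy product at x^5:
2*2
= 4

4


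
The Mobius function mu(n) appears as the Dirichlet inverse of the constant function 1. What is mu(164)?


164 has a squared prime factor, so mu(164) = 0.
Factorization reveals a repeated prime.

0


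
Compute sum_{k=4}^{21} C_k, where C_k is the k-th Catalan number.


C_4 through C_21: 14, 42, 132, 429, 1430, 4862, 16796, 58786, 208012, 742900, 2674440, 9694845, 35357670, 129644790, 477638700, 1767263190, 6564120420, 24466267020
Sum = 14 + 42 + 132 + 429 + 1430 + 4862 + 16796 + 58786 + 208012 + 742900 + 2674440 + 9694845 + 35357670 + 129644790 + 477638700 + 1767263190 + 6564120420 + 24466267020
= 33453694478

33453694478


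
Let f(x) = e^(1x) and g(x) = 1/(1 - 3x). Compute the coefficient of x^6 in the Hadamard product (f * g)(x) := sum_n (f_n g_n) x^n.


Expanding: f_k = 1^k/k! (from e^(1x)) and g_k = 3^k (from 1/(1 - 3x)). So the Hadamard coefficient (f * g)_k = 1^k 3^k / k! = (3)^k / k!.
For k = 6: 3^6/6! = 729/720 = 81/80.

81/80


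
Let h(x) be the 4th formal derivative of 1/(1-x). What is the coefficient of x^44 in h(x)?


Differentiating 4 times: d^4/dx^4 [1/(1-x)] = 4!/(1-x)^5.
The expansion 1/(1-x)^5 = sum_{k>=0} C(k+4, 4) x^k, so the coefficient of x^n in 4!/(1-x)^5 is 4! * C(n+4, 4).
For n = 44: 24 * C(48, 4) = 24 * 194580 = 4669920

4669920


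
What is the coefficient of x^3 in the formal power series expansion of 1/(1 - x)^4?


The expansion 1/(1 - x)^r = sum_{k>=0} C(k + r - 1, r - 1) x^k follows from the multiset / negative-binomial theorem (or from repeated differentiation of the geometric series).
For r = 4 and k = 3:
C(6, 3) = 720 / (6 * 6) = 20.

20


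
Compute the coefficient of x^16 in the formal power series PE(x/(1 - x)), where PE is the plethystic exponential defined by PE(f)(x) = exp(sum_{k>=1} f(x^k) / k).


For f(x) = x/(1 - x) we have
sum_{k>=1} f(x^k) / k = sum_{k>=1} (1/k) * x^k / (1 - x^k) = sum_{k, m >= 1} x^(k m) / k,
which after exponentiating simplifies to
PE(x/(1 - x)) = prod_{k>=1} 1 / (1 - x^k).
This is the generating function for the partition function p(n), so the coefficient of x^16 is p(16).
Computing p(16) by dynamic programming over parts 1, 2, ..., 16: p(16) = 231.

231


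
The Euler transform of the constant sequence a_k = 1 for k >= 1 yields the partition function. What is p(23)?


The Euler transform converts the sequence a_k = 1 into the number of integer partitions.
Using the recurrence or dynamic programming:
p(23) = 1255

1255


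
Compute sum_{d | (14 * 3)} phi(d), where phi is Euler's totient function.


First, 14 * 3 = 42. One classical identity is sum_{d | n} phi(d) = n (each k in [1, n] has a unique gcd with n, and among the k's with gcd(k, n) = n/d there are phi(d) of them). So the sum equals 42. We also verify directly:
Divisors of 42: 1, 2, 3, 6, 7, 14, 21, 42.
phi values: 1, 1, 2, 2, 6, 6, 12, 12.
Sum = 42.

42


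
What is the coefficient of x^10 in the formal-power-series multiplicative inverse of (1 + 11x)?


The inverse is 1/(1 + 11x). Apply the geometric identity 1/(1 - y) = sum_{k>=0} y^k with y = -11x:
1/(1 + 11x) = sum_{k>=0} (-11)^k x^k.
So the coefficient of x^10 is (-11)^10 = 25937424601.

25937424601
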